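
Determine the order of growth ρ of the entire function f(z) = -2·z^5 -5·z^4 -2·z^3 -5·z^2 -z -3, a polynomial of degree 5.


|f(z)| ≤ Σ|c_k|·r^k = O(r^5) as r → ∞. Polynomial growth is O(e^{r^ε}) for every ε > 0 (since r^5/e^{r^ε} → 0), so ρ ≤ ε for all ε > 0, i.e. ρ = 0. Every nonconstant polynomial has order 0.
Therefore ρ = 0.

Order ρ = 0.


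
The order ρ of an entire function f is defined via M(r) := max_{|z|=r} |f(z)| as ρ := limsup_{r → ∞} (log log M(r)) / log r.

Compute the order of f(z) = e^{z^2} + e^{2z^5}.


Each summand is entire of order 2 and 5 respectively (as in the single-exponential case). The order of a sum is at most the max of the orders, so ρ ≤ 5. For the lower bound: on |z|=r choose arg z so that 2z^5 is real positive; then |e^{2z^5}| = e^{2r^5} while |e^{1z^2}| ≤ e^{1r^2} = o(e^{2r^5}). So |f| ≥ e^{2r^5}(1 − o(1)) and ρ ≥ 5. Hence ρ = max(2, 5) = 5.
Therefore ρ = 5.

Order ρ = 5.


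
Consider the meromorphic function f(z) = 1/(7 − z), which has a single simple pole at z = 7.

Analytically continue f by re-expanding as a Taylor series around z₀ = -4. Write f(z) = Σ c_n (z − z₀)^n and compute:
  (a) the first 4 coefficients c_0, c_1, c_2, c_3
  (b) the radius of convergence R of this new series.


Let w = z − z₀, so z = z₀ + w.
Then 7 − z = 7 − (z₀ + w) = (7 − z₀) − w = 11 − w.
f(z) = 1/(11 − w) = (1/(11)) · 1/(1 − w/(11)) = Σ_{n≥0} w^n / (11)^(n+1).
So c_n = 1/(11)^(n+1):
  c_0 = 1/(11)^1 = 1/11.
  c_1 = 1/(11)^2 = 1/121.
  c_2 = 1/(11)^3 = 1/1331.
  c_3 = 1/(11)^4 = 1/14641.
The series is valid for |w/d| < 1, i.e. |z − z₀| < |d|.
Radius of convergence: R = |7 − z₀| = |11| = 11 (distance from z₀ to the singularity z = 7).

c_0 = 1/11, c_1 = 1/121, c_2 = 1/1331, c_3 = 1/14641; R = 11.


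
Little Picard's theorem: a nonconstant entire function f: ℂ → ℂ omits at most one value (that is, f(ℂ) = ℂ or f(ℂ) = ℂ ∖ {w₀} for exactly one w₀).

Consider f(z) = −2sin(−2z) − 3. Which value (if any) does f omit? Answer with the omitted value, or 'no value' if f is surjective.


Little Picard bounds the complement of f(ℂ) to at most one point.
sin is entire and surjective onto ℂ: for every w ∈ ℂ, sin(ζ) = w has a solution ζ ∈ ℂ (e.g., via the complex inverse arcsin). With ζ = −2z this gives z = ζ/(-2). Then -2·sin(−2z) takes every value in -2·ℂ = ℂ, and adding -3 is a bijection of ℂ. So f is surjective and omits no value. (Note: only on the real line is sin bounded by [−1, 1].)

Omitted value: no value.


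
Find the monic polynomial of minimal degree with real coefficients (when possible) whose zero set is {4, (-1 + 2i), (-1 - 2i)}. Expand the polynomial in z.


The polynomial is p(z) = ∏_{α ∈ S} (z − α), where S = {4, (-1 + 2i), (-1 - 2i)}.
Expanding the product yields: p(z) = z^3 -2·z^2 -3·z -20.
Note conjugate pairs combine to real quadratics: (z − (-1+2i))(z − (-1−2i)) = z² + 2z + 5.
The resulting polynomial has degree 3 and real coefficients as required.

p(z) = z^3 -2·z^2 -3·z -20.


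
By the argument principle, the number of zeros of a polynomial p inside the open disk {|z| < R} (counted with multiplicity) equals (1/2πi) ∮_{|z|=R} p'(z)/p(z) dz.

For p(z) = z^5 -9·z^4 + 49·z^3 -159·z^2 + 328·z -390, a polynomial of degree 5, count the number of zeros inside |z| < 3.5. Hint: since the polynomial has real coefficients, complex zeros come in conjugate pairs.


The zeros of p are: (1 + 3i), (1 - 3i), 3, (2 + 3i), (2 - 3i).
Their magnitudes are: 3.162, 3.162, 3, 3.606, 3.606.
Zeros with |z| < R = 3.5: (1 + 3i), (1 - 3i), 3.
Count = 3.
By the argument principle, (1/2πi) ∮_{|z|=R} p'(z)/p(z) dz equals exactly this count.

Number of zeros inside |z| < 3.5: 3.


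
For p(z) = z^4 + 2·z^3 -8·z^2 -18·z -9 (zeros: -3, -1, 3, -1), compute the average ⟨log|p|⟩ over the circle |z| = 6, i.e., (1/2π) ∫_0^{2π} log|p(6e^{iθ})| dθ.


Zeros: -3, -1, -1, 3; r = 6.
Inside |z| < r: -3, -1, -1, 3. Outside (|z| ≥ r): ∅.
p(0) = -9, so log|p(0)| = log(9) = 2.1972.
Apply Jensen: I(r) = log|p(0)| + Σ_k log(r/|z_k|), summed over zeros inside |z| < r.
  log(r/|z_k|) for z_k = -3: log(6/3) = 0.6931
  log(r/|z_k|) for z_k = -1: log(6/1) = 1.7918
  log(r/|z_k|) for z_k = 3: log(6/3) = 0.6931
  log(r/|z_k|) for z_k = -1: log(6/1) = 1.7918
Sum over inside zeros: 4.9698.
I(r) = log|p(0)| + (inside sum) = 2.1972 + 4.9698 = 7.1670.
Closed form (all zeros inside, monic): I(r) = n·log(r) = 4·log(6) = 7.1670. ✓

I(r) ≈ 7.1670.


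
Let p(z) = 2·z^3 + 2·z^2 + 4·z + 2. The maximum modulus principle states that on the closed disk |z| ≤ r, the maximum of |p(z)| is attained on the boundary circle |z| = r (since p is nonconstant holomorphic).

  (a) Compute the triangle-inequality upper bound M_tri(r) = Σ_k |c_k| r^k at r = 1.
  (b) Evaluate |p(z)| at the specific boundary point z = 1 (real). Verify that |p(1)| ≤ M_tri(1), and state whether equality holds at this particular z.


Coefficients: c_0 = 2, c_1 = 4, c_2 = 2, c_3 = 2. Radius r = 1.
Part (a). Triangle bound: M_tri(r) = Σ_k |c_k| r^k
  = |2|·1^0 + |4|·1^1 + |2|·1^2 + |2|·1^3
  = 2 + 4 + 2 + 2 = 10.
This bounds M(r) := max_{|z|=r} |p(z)| from above; equality holds iff all terms c_k z^k can be made to align in phase at a single z on |z|=r.
Part (b). At z = 1 (real, on the circle |z| = r):
  p(1) = (2)·1^0 + (4)·1^1 + (2)·1^2 + (2)·1^3 = 10.
  |p(1)| = 10.
Since all nonzero coefficients share the same sign, |p(1)| = 10 = M_tri(1); the triangle bound is attained at z = 1, so in fact M(r) = 10.

M_tri(1) = 10; |p(1)| = 10; equality at z=1: yes.


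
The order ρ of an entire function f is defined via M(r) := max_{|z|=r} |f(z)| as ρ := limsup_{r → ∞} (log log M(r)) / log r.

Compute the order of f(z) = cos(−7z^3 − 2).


Write cos(w) = (e^{iw} ± e^{−iw})/(2 or 2i), so |cos(w)| ≤ e^{|w|}. With w = −7z^3 − 2, |w| ≤ 7r^3 + 2 on |z|=r, giving M(r) ≤ e^{7r^3 + 2} and ρ ≤ 3. For the lower bound, choose z on |z|=r with -7z^3 purely imaginary of modulus 7r^3; then |cos(−7z^3 − 2)| grows like e^{7r^3}/2, so ρ ≥ 3. Hence ρ = 3.
Therefore ρ = 3.

Order ρ = 3.


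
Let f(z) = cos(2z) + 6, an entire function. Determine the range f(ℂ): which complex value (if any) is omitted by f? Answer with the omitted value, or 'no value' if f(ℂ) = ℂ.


Little Picard bounds the complement of f(ℂ) to at most one point.
cos is entire and surjective onto ℂ: for every w ∈ ℂ, cos(ζ) = w has a solution ζ ∈ ℂ (e.g., via the complex inverse arccos). With ζ = 2z this gives z = ζ/(2). Then 1·cos(2z) takes every value in 1·ℂ = ℂ, and adding 6 is a bijection of ℂ. So f is surjective and omits no value. (Note: only on the real line is cos bounded by [−1, 1].)

Omitted value: no value.


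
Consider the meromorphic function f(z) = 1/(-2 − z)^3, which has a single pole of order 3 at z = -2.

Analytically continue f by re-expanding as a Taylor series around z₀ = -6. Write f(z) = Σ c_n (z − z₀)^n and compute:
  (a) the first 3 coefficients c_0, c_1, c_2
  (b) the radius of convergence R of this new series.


Let w = z − z₀, so z = z₀ + w.
Then -2 − z = -2 − (z₀ + w) = (-2 − z₀) − w = 4 − w.
f(z) = 1/(4 − w)^3 = (1/(4)^3) · (1 − w/(4))^{−3}.
By the binomial series (1−u)^{−3} = Σ_{n≥0} C(n+2, 2) u^n for |u|<1, with u = w/(4):
  c_n = C(n+2, 2) / (4)^(n+3).
  c_0 = 1/(4)^3 = 1/64.
  c_1 = 3/(4)^4 = 3/256.
  c_2 = 6/(4)^5 = 3/512.
The series is valid for |w/d| < 1, i.e. |z − z₀| < |d|.
Radius of convergence: R = |-2 − z₀| = |4| = 4 (distance from z₀ to the singularity z = -2).

c_0 = 1/64, c_1 = 3/256, c_2 = 3/512; R = 4.


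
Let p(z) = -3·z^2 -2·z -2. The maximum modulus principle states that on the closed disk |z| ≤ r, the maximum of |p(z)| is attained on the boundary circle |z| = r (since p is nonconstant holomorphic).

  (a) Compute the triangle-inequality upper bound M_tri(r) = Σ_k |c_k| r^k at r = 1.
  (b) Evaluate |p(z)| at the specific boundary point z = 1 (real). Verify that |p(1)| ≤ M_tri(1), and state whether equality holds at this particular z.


Coefficients: c_0 = -2, c_1 = -2, c_2 = -3. Radius r = 1.
Part (a). Triangle bound: M_tri(r) = Σ_k |c_k| r^k
  = |-2|·1^0 + |-2|·1^1 + |-3|·1^2
  = 2 + 2 + 3 = 7.
This bounds M(r) := max_{|z|=r} |p(z)| from above; equality holds iff all terms c_k z^k can be made to align in phase at a single z on |z|=r.
Part (b). At z = 1 (real, on the circle |z| = r):
  p(1) = (-2)·1^0 + (-2)·1^1 + (-3)·1^2 = -7.
  |p(1)| = 7.
Since all nonzero coefficients share the same sign, |p(1)| = 7 = M_tri(1); the triangle bound is attained at z = 1, so in fact M(r) = 7.

M_tri(1) = 7; |p(1)| = 7; equality at z=1: yes.


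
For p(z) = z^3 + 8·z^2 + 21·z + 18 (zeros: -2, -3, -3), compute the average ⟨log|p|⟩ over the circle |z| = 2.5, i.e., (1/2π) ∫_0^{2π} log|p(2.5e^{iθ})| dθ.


Zeros: -3, -3, -2; r = 2.5.
Inside |z| < r: -2. Outside (|z| ≥ r): -3, -3.
p(0) = 18, so log|p(0)| = log(18) = 2.8904.
Apply Jensen: I(r) = log|p(0)| + Σ_k log(r/|z_k|), summed over zeros inside |z| < r.
  log(r/|z_k|) for z_k = -2: log(2.5/2) = 0.2231
  Outside zeros (-3, -3) contribute nothing to the Jensen sum.
Sum over inside zeros: 0.2231.
I(r) = log|p(0)| + (inside sum) = 2.8904 + 0.2231 = 3.1135.
Note: since some zeros are outside |z| ≤ r, the simplified n·log(r) form does NOT apply — only the inside zeros contribute.

I(r) ≈ 3.1135.


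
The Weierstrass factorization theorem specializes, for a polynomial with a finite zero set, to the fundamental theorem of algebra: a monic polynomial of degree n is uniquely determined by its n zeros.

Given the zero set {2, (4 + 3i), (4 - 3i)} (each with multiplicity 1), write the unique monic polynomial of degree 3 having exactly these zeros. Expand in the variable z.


The polynomial is p(z) = ∏_{α ∈ S} (z − α), where S = {2, (4 + 3i), (4 - 3i)}.
Expanding the product yields: p(z) = z^3 -10·z^2 + 41·z -50.
Note conjugate pairs combine to real quadratics: (z − (4+3i))(z − (4−3i)) = z² − 8z + 25.
The resulting polynomial has degree 3 and real coefficients as required.

p(z) = z^3 -10·z^2 + 41·z -50.


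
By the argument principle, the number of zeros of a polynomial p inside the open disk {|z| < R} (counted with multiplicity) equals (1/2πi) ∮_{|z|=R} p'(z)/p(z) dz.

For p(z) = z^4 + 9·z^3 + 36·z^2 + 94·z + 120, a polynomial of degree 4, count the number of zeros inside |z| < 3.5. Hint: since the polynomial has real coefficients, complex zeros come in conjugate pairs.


The zeros of p are: -3, (-1 + 3i), (-1 - 3i), -4.
Their magnitudes are: 3, 3.162, 3.162, 4.
Zeros with |z| < R = 3.5: -3, (-1 + 3i), (-1 - 3i).
Count = 3.
By the argument principle, (1/2πi) ∮_{|z|=R} p'(z)/p(z) dz equals exactly this count.

Number of zeros inside |z| < 3.5: 3.


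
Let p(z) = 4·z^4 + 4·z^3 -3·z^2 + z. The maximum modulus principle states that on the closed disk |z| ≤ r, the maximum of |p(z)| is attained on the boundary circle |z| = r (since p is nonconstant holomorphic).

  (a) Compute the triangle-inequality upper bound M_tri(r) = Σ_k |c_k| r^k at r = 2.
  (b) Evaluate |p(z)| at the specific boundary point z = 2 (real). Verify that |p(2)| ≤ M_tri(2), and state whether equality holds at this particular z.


Coefficients: c_0 = 0, c_1 = 1, c_2 = -3, c_3 = 4, c_4 = 4. Radius r = 2.
Part (a). Triangle bound: M_tri(r) = Σ_k |c_k| r^k
  = |0|·2^0 + |1|·2^1 + |-3|·2^2 + |4|·2^3 + |4|·2^4
  = 0 + 2 + 12 + 32 + 64 = 110.
This bounds M(r) := max_{|z|=r} |p(z)| from above; equality holds iff all terms c_k z^k can be made to align in phase at a single z on |z|=r.
Part (b). At z = 2 (real, on the circle |z| = r):
  p(2) = (0)·2^0 + (1)·2^1 + (-3)·2^2 + (4)·2^3 + (4)·2^4 = 86.
  |p(2)| = 86.
Check: |p(2)| = 86 ≤ 110 = M_tri(2). ✓ Equality does not hold at z = 2 (the coefficients have mixed signs, so the terms do not all align in phase there).

M_tri(2) = 110; |p(2)| = 86; equality at z=2: no.


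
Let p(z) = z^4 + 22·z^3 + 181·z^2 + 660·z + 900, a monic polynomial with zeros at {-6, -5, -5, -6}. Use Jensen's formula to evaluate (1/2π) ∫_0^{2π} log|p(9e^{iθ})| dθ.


Zeros: -6, -6, -5, -5; r = 9.
Inside |z| < r: -6, -6, -5, -5. Outside (|z| ≥ r): ∅.
p(0) = 900, so log|p(0)| = log(900) = 6.8024.
Apply Jensen: I(r) = log|p(0)| + Σ_k log(r/|z_k|), summed over zeros inside |z| < r.
  log(r/|z_k|) for z_k = -6: log(9/6) = 0.4055
  log(r/|z_k|) for z_k = -5: log(9/5) = 0.5878
  log(r/|z_k|) for z_k = -5: log(9/5) = 0.5878
  log(r/|z_k|) for z_k = -6: log(9/6) = 0.4055
Sum over inside zeros: 1.9865.
I(r) = log|p(0)| + (inside sum) = 6.8024 + 1.9865 = 8.7889.
Closed form (all zeros inside, monic): I(r) = n·log(r) = 4·log(9) = 8.7889. ✓

I(r) ≈ 8.7889.


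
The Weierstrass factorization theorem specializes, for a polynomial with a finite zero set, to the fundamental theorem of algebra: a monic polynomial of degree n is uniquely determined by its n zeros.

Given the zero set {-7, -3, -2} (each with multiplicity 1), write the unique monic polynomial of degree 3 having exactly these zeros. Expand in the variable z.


The polynomial is p(z) = ∏_{α ∈ S} (z − α), where S = {-7, -3, -2}.
Expanding the product yields: p(z) = z^3 + 12·z^2 + 41·z + 42.
The resulting polynomial has degree 3 and real coefficients as required.

p(z) = z^3 + 12·z^2 + 41·z + 42.


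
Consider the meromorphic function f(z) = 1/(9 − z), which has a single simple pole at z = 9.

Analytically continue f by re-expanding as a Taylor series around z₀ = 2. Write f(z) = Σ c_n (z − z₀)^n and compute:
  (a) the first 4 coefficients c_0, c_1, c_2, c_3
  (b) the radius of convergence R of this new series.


Let w = z − z₀, so z = z₀ + w.
Then 9 − z = 9 − (z₀ + w) = (9 − z₀) − w = 7 − w.
f(z) = 1/(7 − w) = (1/(7)) · 1/(1 − w/(7)) = Σ_{n≥0} w^n / (7)^(n+1).
So c_n = 1/(7)^(n+1):
  c_0 = 1/(7)^1 = 1/7.
  c_1 = 1/(7)^2 = 1/49.
  c_2 = 1/(7)^3 = 1/343.
  c_3 = 1/(7)^4 = 1/2401.
The series is valid for |w/d| < 1, i.e. |z − z₀| < |d|.
Radius of convergence: R = |9 − z₀| = |7| = 7 (distance from z₀ to the singularity z = 9).

c_0 = 1/7, c_1 = 1/49, c_2 = 1/343, c_3 = 1/2401; R = 7.


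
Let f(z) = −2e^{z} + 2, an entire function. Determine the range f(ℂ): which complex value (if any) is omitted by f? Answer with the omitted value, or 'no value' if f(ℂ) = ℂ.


Little Picard bounds the complement of f(ℂ) to at most one point.
e^{z} is never zero on ℂ, so -2·e^{z} takes every value in ℂ ∖ {0}. Adding 2 shifts the range to ℂ ∖ {2}. Thus f omits exactly the value 2.

Omitted value: 2.


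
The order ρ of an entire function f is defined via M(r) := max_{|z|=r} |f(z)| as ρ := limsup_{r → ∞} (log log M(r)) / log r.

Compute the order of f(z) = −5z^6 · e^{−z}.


M(r) = max_{|z|=r} |-5|·|z|^6·|e^{−z}| = 5·r^6 · e^{1r^1} (the factors attain their maxima compatibly on |z|=r). Then log M(r) = log 5 + 6·log r + 1r^1, dominated by the last term, so log log M(r) ~ 1·log r. The polynomial factor -5z^6 contributes only a log r term and does not affect the order. ρ = 1.
Therefore ρ = 1.

Order ρ = 1.


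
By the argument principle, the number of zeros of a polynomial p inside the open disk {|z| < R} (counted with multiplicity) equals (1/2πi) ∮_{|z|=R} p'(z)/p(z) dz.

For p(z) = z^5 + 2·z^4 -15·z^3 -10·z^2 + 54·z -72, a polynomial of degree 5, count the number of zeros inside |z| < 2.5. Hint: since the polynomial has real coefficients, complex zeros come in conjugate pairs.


The zeros of p are: (1 + 1i), (1 - 1i), -3, 3, -4.
Their magnitudes are: 1.414, 1.414, 3, 3, 4.
Zeros with |z| < R = 2.5: (1 + 1i), (1 - 1i).
Count = 2.
By the argument principle, (1/2πi) ∮_{|z|=R} p'(z)/p(z) dz equals exactly this count.

Number of zeros inside |z| < 2.5: 2.


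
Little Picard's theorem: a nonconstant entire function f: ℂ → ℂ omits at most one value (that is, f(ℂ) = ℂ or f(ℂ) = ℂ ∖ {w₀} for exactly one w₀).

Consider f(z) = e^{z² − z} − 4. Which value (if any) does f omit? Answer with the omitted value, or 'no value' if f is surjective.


Little Picard bounds the complement of f(ℂ) to at most one point.
The exponent g(z) = z² − z is a nonconstant polynomial, hence surjective onto ℂ. So e^{g(z)} takes every value in {e^w : w ∈ ℂ} = ℂ ∖ {0}. Adding -4 shifts the range to ℂ ∖ {-4}. f omits exactly -4.

Omitted value: -4.


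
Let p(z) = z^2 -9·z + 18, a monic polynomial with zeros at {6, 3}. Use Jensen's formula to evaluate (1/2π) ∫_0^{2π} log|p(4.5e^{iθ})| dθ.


Zeros: 3, 6; r = 4.5.
Inside |z| < r: 3. Outside (|z| ≥ r): 6.
p(0) = 18, so log|p(0)| = log(18) = 2.8904.
Apply Jensen: I(r) = log|p(0)| + Σ_k log(r/|z_k|), summed over zeros inside |z| < r.
  log(r/|z_k|) for z_k = 3: log(4.5/3) = 0.4055
  Outside zeros (6) contribute nothing to the Jensen sum.
Sum over inside zeros: 0.4055.
I(r) = log|p(0)| + (inside sum) = 2.8904 + 0.4055 = 3.2958.
Note: since some zeros are outside |z| ≤ r, the simplified n·log(r) form does NOT apply — only the inside zeros contribute.

I(r) ≈ 3.2958.


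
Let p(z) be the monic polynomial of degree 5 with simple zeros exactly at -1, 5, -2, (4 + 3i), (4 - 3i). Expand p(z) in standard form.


The polynomial is p(z) = ∏_{α ∈ S} (z − α), where S = {-1, 5, -2, (4 + 3i), (4 - 3i)}.
Expanding the product yields: p(z) = z^5 -10·z^4 + 28·z^3 + 44·z^2 -245·z -250.
Note conjugate pairs combine to real quadratics: (z − (4+3i))(z − (4−3i)) = z² − 8z + 25.
The resulting polynomial has degree 5 and real coefficients as required.

p(z) = z^5 -10·z^4 + 28·z^3 + 44·z^2 -245·z -250.


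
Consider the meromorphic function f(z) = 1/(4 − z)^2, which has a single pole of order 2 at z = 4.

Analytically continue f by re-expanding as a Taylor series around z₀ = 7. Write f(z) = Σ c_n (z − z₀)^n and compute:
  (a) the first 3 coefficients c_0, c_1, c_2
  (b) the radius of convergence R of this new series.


Let w = z − z₀, so z = z₀ + w.
Then 4 − z = 4 − (z₀ + w) = (4 − z₀) − w = -3 − w.
f(z) = 1/(-3 − w)^2 = (1/(-3)^2) · (1 − w/(-3))^{−2}.
By the binomial series (1−u)^{−2} = Σ_{n≥0} C(n+1, 1) u^n for |u|<1, with u = w/(-3):
  c_n = C(n+1, 1) / (-3)^(n+2).
  c_0 = 1/(-3)^2 = 1/9.
  c_1 = 2/(-3)^3 = -2/27.
  c_2 = 3/(-3)^4 = 1/27.
The series is valid for |w/d| < 1, i.e. |z − z₀| < |d|.
Radius of convergence: R = |4 − z₀| = |-3| = 3 (distance from z₀ to the singularity z = 4).

c_0 = 1/9, c_1 = -2/27, c_2 = 1/27; R = 3.


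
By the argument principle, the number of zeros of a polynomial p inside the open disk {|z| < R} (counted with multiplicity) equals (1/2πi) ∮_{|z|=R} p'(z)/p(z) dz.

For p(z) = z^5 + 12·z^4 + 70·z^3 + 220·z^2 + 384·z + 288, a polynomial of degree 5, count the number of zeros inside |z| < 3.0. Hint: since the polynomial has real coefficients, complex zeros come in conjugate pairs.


The zeros of p are: (-3 + 3i), (-3 - 3i), (-2 + 2i), (-2 - 2i), -2.
Their magnitudes are: 4.243, 4.243, 2.828, 2.828, 2.
Zeros with |z| < R = 3.0: (-2 + 2i), (-2 - 2i), -2.
Count = 3.
By the argument principle, (1/2πi) ∮_{|z|=R} p'(z)/p(z) dz equals exactly this count.

Number of zeros inside |z| < 3.0: 3.


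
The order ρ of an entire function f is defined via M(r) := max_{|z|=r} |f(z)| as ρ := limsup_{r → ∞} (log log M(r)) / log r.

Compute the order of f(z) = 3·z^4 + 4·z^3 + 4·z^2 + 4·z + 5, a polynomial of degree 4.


|f(z)| ≤ Σ|c_k|·r^k = O(r^4) as r → ∞. Polynomial growth is O(e^{r^ε}) for every ε > 0 (since r^4/e^{r^ε} → 0), so ρ ≤ ε for all ε > 0, i.e. ρ = 0. Every nonconstant polynomial has order 0.
Therefore ρ = 0.

Order ρ = 0.


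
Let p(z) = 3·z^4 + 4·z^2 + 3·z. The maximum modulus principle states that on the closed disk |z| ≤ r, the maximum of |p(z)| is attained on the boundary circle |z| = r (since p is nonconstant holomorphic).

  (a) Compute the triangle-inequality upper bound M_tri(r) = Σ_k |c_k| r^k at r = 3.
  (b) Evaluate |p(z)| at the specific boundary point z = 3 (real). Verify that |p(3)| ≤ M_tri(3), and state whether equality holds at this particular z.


Coefficients: c_0 = 0, c_1 = 3, c_2 = 4, c_3 = 0, c_4 = 3. Radius r = 3.
Part (a). Triangle bound: M_tri(r) = Σ_k |c_k| r^k
  = |0|·3^0 + |3|·3^1 + |4|·3^2 + |0|·3^3 + |3|·3^4
  = 0 + 9 + 36 + 0 + 243 = 288.
This bounds M(r) := max_{|z|=r} |p(z)| from above; equality holds iff all terms c_k z^k can be made to align in phase at a single z on |z|=r.
Part (b). At z = 3 (real, on the circle |z| = r):
  p(3) = (0)·3^0 + (3)·3^1 + (4)·3^2 + (0)·3^3 + (3)·3^4 = 288.
  |p(3)| = 288.
Since all nonzero coefficients share the same sign, |p(3)| = 288 = M_tri(3); the triangle bound is attained at z = 3, so in fact M(r) = 288.

M_tri(3) = 288; |p(3)| = 288; equality at z=3: yes.


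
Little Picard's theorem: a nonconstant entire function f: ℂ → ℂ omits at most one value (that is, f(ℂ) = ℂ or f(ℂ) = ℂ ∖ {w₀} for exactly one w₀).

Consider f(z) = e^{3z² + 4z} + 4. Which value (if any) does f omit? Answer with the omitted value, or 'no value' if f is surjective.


Little Picard bounds the complement of f(ℂ) to at most one point.
The exponent g(z) = 3z² + 4z is a nonconstant polynomial, hence surjective onto ℂ. So e^{g(z)} takes every value in {e^w : w ∈ ℂ} = ℂ ∖ {0}. Adding 4 shifts the range to ℂ ∖ {4}. f omits exactly 4.

Omitted value: 4.


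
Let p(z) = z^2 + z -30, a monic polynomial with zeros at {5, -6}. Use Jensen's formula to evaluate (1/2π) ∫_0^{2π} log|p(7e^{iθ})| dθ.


Zeros: -6, 5; r = 7.
Inside |z| < r: -6, 5. Outside (|z| ≥ r): ∅.
p(0) = -30, so log|p(0)| = log(30) = 3.4012.
Apply Jensen: I(r) = log|p(0)| + Σ_k log(r/|z_k|), summed over zeros inside |z| < r.
  log(r/|z_k|) for z_k = 5: log(7/5) = 0.3365
  log(r/|z_k|) for z_k = -6: log(7/6) = 0.1542
Sum over inside zeros: 0.4906.
I(r) = log|p(0)| + (inside sum) = 3.4012 + 0.4906 = 3.8918.
Closed form (all zeros inside, monic): I(r) = n·log(r) = 2·log(7) = 3.8918. ✓

I(r) ≈ 3.8918.


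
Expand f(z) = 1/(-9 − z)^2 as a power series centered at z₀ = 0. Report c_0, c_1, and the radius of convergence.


Let w = z − z₀, so z = z₀ + w.
Then -9 − z = -9 − (z₀ + w) = (-9 − z₀) − w = -9 − w.
f(z) = 1/(-9 − w)^2 = (1/(-9)^2) · (1 − w/(-9))^{−2}.
By the binomial series (1−u)^{−2} = Σ_{n≥0} C(n+1, 1) u^n for |u|<1, with u = w/(-9):
  c_n = C(n+1, 1) / (-9)^(n+2).
  c_0 = 1/(-9)^2 = 1/81.
  c_1 = 2/(-9)^3 = -2/729.
The series is valid for |w/d| < 1, i.e. |z − z₀| < |d|.
Radius of convergence: R = |-9 − z₀| = |-9| = 9 (distance from z₀ to the singularity z = -9).

c_0 = 1/81, c_1 = -2/729; R = 9.


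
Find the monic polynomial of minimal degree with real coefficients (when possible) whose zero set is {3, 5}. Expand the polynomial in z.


The polynomial is p(z) = ∏_{α ∈ S} (z − α), where S = {3, 5}.
Expanding the product yields: p(z) = z^2 -8·z + 15.
The resulting polynomial has degree 2 and real coefficients as required.

p(z) = z^2 -8·z + 15.


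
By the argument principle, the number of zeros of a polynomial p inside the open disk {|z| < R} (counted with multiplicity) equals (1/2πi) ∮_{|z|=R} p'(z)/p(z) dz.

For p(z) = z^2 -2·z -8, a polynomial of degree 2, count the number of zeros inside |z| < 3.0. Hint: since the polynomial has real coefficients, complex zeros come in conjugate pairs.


The zeros of p are: -2, 4.
Their magnitudes are: 2, 4.
Zeros with |z| < R = 3.0: -2.
Count = 1.
By the argument principle, (1/2πi) ∮_{|z|=R} p'(z)/p(z) dz equals exactly this count.

Number of zeros inside |z| < 3.0: 1.


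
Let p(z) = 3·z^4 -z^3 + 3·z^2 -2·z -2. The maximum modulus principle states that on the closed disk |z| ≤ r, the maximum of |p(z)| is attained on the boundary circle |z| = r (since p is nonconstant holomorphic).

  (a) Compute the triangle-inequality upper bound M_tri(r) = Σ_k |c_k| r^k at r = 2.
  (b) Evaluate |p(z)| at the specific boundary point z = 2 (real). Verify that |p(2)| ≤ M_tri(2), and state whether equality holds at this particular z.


Coefficients: c_0 = -2, c_1 = -2, c_2 = 3, c_3 = -1, c_4 = 3. Radius r = 2.
Part (a). Triangle bound: M_tri(r) = Σ_k |c_k| r^k
  = |-2|·2^0 + |-2|·2^1 + |3|·2^2 + |-1|·2^3 + |3|·2^4
  = 2 + 4 + 12 + 8 + 48 = 74.
This bounds M(r) := max_{|z|=r} |p(z)| from above; equality holds iff all terms c_k z^k can be made to align in phase at a single z on |z|=r.
Part (b). At z = 2 (real, on the circle |z| = r):
  p(2) = (-2)·2^0 + (-2)·2^1 + (3)·2^2 + (-1)·2^3 + (3)·2^4 = 46.
  |p(2)| = 46.
Check: |p(2)| = 46 ≤ 74 = M_tri(2). ✓ Equality does not hold at z = 2 (the coefficients have mixed signs, so the terms do not all align in phase there).

M_tri(2) = 74; |p(2)| = 46; equality at z=2: no.


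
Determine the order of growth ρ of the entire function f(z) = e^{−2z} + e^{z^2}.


Each summand is entire of order 1 and 2 respectively (as in the single-exponential case). The order of a sum is at most the max of the orders, so ρ ≤ 2. For the lower bound: on |z|=r choose arg z so that 1z^2 is real positive; then |e^{1z^2}| = e^{1r^2} while |e^{-2z}| ≤ e^{2r^1} = o(e^{1r^2}). So |f| ≥ e^{1r^2}(1 − o(1)) and ρ ≥ 2. Hence ρ = max(1, 2) = 2.
Therefore ρ = 2.

Order ρ = 2.


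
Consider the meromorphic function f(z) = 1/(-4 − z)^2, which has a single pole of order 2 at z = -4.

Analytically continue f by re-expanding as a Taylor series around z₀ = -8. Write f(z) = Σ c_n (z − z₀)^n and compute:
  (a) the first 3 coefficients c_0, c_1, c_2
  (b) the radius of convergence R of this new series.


Let w = z − z₀, so z = z₀ + w.
Then -4 − z = -4 − (z₀ + w) = (-4 − z₀) − w = 4 − w.
f(z) = 1/(4 − w)^2 = (1/(4)^2) · (1 − w/(4))^{−2}.
By the binomial series (1−u)^{−2} = Σ_{n≥0} C(n+1, 1) u^n for |u|<1, with u = w/(4):
  c_n = C(n+1, 1) / (4)^(n+2).
  c_0 = 1/(4)^2 = 1/16.
  c_1 = 2/(4)^3 = 1/32.
  c_2 = 3/(4)^4 = 3/256.
The series is valid for |w/d| < 1, i.e. |z − z₀| < |d|.
Radius of convergence: R = |-4 − z₀| = |4| = 4 (distance from z₀ to the singularity z = -4).

c_0 = 1/16, c_1 = 1/32, c_2 = 3/256; R = 4.


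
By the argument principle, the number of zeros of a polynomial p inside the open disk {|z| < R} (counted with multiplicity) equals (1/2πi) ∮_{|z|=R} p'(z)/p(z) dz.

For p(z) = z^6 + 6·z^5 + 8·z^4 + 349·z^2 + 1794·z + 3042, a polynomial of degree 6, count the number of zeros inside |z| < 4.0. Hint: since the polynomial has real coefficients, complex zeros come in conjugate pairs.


The zeros of p are: (-3 + 2i), (-3 - 2i), (-3 + 2i), (-3 - 2i), (3 + 3i), (3 - 3i).
Their magnitudes are: 3.606, 3.606, 3.606, 3.606, 4.243, 4.243.
Zeros with |z| < R = 4.0: (-3 + 2i), (-3 - 2i), (-3 + 2i), (-3 - 2i).
Count = 4.
By the argument principle, (1/2πi) ∮_{|z|=R} p'(z)/p(z) dz equals exactly this count.

Number of zeros inside |z| < 4.0: 4.


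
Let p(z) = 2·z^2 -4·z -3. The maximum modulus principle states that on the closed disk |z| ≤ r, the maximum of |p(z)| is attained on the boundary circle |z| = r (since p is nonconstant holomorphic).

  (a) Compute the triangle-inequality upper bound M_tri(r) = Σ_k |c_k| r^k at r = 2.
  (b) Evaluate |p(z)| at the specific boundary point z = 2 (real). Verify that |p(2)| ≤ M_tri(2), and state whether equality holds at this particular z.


Coefficients: c_0 = -3, c_1 = -4, c_2 = 2. Radius r = 2.
Part (a). Triangle bound: M_tri(r) = Σ_k |c_k| r^k
  = |-3|·2^0 + |-4|·2^1 + |2|·2^2
  = 3 + 8 + 8 = 19.
This bounds M(r) := max_{|z|=r} |p(z)| from above; equality holds iff all terms c_k z^k can be made to align in phase at a single z on |z|=r.
Part (b). At z = 2 (real, on the circle |z| = r):
  p(2) = (-3)·2^0 + (-4)·2^1 + (2)·2^2 = -3.
  |p(2)| = 3.
Check: |p(2)| = 3 ≤ 19 = M_tri(2). ✓ Equality does not hold at z = 2 (the coefficients have mixed signs, so the terms do not all align in phase there).

M_tri(2) = 19; |p(2)| = 3; equality at z=2: no.


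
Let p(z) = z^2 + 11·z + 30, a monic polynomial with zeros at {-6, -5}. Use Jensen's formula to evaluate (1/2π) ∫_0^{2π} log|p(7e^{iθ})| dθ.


Zeros: -6, -5; r = 7.
Inside |z| < r: -6, -5. Outside (|z| ≥ r): ∅.
p(0) = 30, so log|p(0)| = log(30) = 3.4012.
Apply Jensen: I(r) = log|p(0)| + Σ_k log(r/|z_k|), summed over zeros inside |z| < r.
  log(r/|z_k|) for z_k = -6: log(7/6) = 0.1542
  log(r/|z_k|) for z_k = -5: log(7/5) = 0.3365
Sum over inside zeros: 0.4906.
I(r) = log|p(0)| + (inside sum) = 3.4012 + 0.4906 = 3.8918.
Closed form (all zeros inside, monic): I(r) = n·log(r) = 2·log(7) = 3.8918. ✓

I(r) ≈ 3.8918.


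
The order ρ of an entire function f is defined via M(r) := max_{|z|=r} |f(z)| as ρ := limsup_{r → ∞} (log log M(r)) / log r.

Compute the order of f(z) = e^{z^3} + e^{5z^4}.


Each summand is entire of order 3 and 4 respectively (as in the single-exponential case). The order of a sum is at most the max of the orders, so ρ ≤ 4. For the lower bound: on |z|=r choose arg z so that 5z^4 is real positive; then |e^{5z^4}| = e^{5r^4} while |e^{1z^3}| ≤ e^{1r^3} = o(e^{5r^4}). So |f| ≥ e^{5r^4}(1 − o(1)) and ρ ≥ 4. Hence ρ = max(3, 4) = 4.
Therefore ρ = 4.

Order ρ = 4.


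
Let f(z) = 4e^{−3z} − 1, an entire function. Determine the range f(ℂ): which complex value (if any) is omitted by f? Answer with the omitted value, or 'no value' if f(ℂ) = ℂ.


Little Picard bounds the complement of f(ℂ) to at most one point.
e^{−3z} is never zero on ℂ, so 4·e^{−3z} takes every value in ℂ ∖ {0}. Adding -1 shifts the range to ℂ ∖ {-1}. Thus f omits exactly the value -1.

Omitted value: -1.


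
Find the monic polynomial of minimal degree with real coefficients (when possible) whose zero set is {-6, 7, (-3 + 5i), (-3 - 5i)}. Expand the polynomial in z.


The polynomial is p(z) = ∏_{α ∈ S} (z − α), where S = {-6, 7, (-3 + 5i), (-3 - 5i)}.
Expanding the product yields: p(z) = z^4 + 5·z^3 -14·z^2 -286·z -1428.
Note conjugate pairs combine to real quadratics: (z − (-3+5i))(z − (-3−5i)) = z² + 6z + 34.
The resulting polynomial has degree 4 and real coefficients as required.

p(z) = z^4 + 5·z^3 -14·z^2 -286·z -1428.


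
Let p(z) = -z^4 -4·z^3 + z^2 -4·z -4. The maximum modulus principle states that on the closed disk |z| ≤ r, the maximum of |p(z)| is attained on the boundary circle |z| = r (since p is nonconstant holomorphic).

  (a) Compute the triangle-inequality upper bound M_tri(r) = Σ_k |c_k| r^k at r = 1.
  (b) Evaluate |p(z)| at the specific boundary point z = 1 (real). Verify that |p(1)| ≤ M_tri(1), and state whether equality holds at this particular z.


Coefficients: c_0 = -4, c_1 = -4, c_2 = 1, c_3 = -4, c_4 = -1. Radius r = 1.
Part (a). Triangle bound: M_tri(r) = Σ_k |c_k| r^k
  = |-4|·1^0 + |-4|·1^1 + |1|·1^2 + |-4|·1^3 + |-1|·1^4
  = 4 + 4 + 1 + 4 + 1 = 14.
This bounds M(r) := max_{|z|=r} |p(z)| from above; equality holds iff all terms c_k z^k can be made to align in phase at a single z on |z|=r.
Part (b). At z = 1 (real, on the circle |z| = r):
  p(1) = (-4)·1^0 + (-4)·1^1 + (1)·1^2 + (-4)·1^3 + (-1)·1^4 = -12.
  |p(1)| = 12.
Check: |p(1)| = 12 ≤ 14 = M_tri(1). ✓ Equality does not hold at z = 1 (the coefficients have mixed signs, so the terms do not all align in phase there).

M_tri(1) = 14; |p(1)| = 12; equality at z=1: no.


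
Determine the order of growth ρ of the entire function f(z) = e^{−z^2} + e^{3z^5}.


Each summand is entire of order 2 and 5 respectively (as in the single-exponential case). The order of a sum is at most the max of the orders, so ρ ≤ 5. For the lower bound: on |z|=r choose arg z so that 3z^5 is real positive; then |e^{3z^5}| = e^{3r^5} while |e^{-1z^2}| ≤ e^{1r^2} = o(e^{3r^5}). So |f| ≥ e^{3r^5}(1 − o(1)) and ρ ≥ 5. Hence ρ = max(2, 5) = 5.
Therefore ρ = 5.

Order ρ = 5.


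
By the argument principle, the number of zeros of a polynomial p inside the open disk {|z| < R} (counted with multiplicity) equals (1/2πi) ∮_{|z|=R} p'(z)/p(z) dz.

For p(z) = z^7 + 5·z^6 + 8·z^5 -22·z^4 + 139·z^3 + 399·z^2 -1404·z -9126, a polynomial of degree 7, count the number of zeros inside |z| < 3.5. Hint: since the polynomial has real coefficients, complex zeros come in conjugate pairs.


The zeros of p are: (-3 + 2i), (-3 - 2i), 3, (2 + 3i), (2 - 3i), (-3 + 3i), (-3 - 3i).
Their magnitudes are: 3.606, 3.606, 3, 3.606, 3.606, 4.243, 4.243.
Zeros with |z| < R = 3.5: 3.
Count = 1.
By the argument principle, (1/2πi) ∮_{|z|=R} p'(z)/p(z) dz equals exactly this count.

Number of zeros inside |z| < 3.5: 1.


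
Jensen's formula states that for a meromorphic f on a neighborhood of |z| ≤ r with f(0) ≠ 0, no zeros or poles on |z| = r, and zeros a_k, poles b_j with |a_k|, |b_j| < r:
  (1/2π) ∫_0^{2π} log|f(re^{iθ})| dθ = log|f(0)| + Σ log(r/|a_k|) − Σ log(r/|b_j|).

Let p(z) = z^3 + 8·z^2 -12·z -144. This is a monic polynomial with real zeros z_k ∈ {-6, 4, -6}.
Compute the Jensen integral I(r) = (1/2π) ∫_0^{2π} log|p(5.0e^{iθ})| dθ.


Zeros: -6, -6, 4; r = 5.0.
Inside |z| < r: 4. Outside (|z| ≥ r): -6, -6.
p(0) = -144, so log|p(0)| = log(144) = 4.9698.
Apply Jensen: I(r) = log|p(0)| + Σ_k log(r/|z_k|), summed over zeros inside |z| < r.
  log(r/|z_k|) for z_k = 4: log(5.0/4) = 0.2231
  Outside zeros (-6, -6) contribute nothing to the Jensen sum.
Sum over inside zeros: 0.2231.
I(r) = log|p(0)| + (inside sum) = 4.9698 + 0.2231 = 5.1930.
Note: since some zeros are outside |z| ≤ r, the simplified n·log(r) form does NOT apply — only the inside zeros contribute.

I(r) ≈ 5.1930.


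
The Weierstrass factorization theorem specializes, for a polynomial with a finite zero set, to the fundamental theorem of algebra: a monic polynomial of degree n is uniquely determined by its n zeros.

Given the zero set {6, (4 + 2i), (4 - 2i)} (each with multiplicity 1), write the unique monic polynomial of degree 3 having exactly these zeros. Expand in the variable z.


The polynomial is p(z) = ∏_{α ∈ S} (z − α), where S = {6, (4 + 2i), (4 - 2i)}.
Expanding the product yields: p(z) = z^3 -14·z^2 + 68·z -120.
Note conjugate pairs combine to real quadratics: (z − (4+2i))(z − (4−2i)) = z² − 8z + 20.
The resulting polynomial has degree 3 and real coefficients as required.

p(z) = z^3 -14·z^2 + 68·z -120.


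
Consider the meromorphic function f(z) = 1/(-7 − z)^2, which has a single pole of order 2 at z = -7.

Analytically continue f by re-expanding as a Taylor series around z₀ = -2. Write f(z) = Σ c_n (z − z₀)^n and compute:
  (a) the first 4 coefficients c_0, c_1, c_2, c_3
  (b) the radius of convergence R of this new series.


Let w = z − z₀, so z = z₀ + w.
Then -7 − z = -7 − (z₀ + w) = (-7 − z₀) − w = -5 − w.
f(z) = 1/(-5 − w)^2 = (1/(-5)^2) · (1 − w/(-5))^{−2}.
By the binomial series (1−u)^{−2} = Σ_{n≥0} C(n+1, 1) u^n for |u|<1, with u = w/(-5):
  c_n = C(n+1, 1) / (-5)^(n+2).
  c_0 = 1/(-5)^2 = 1/25.
  c_1 = 2/(-5)^3 = -2/125.
  c_2 = 3/(-5)^4 = 3/625.
  c_3 = 4/(-5)^5 = -4/3125.
The series is valid for |w/d| < 1, i.e. |z − z₀| < |d|.
Radius of convergence: R = |-7 − z₀| = |-5| = 5 (distance from z₀ to the singularity z = -7).

c_0 = 1/25, c_1 = -2/125, c_2 = 3/625, c_3 = -4/3125; R = 5.


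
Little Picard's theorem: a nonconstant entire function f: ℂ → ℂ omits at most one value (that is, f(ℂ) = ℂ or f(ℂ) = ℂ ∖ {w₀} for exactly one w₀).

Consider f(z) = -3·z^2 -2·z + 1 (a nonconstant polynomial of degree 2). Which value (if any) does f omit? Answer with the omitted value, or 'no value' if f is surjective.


Little Picard bounds the complement of f(ℂ) to at most one point.
For every w ∈ ℂ, the equation p(z) − w = 0 is a nonconstant polynomial in z and hence has at least one root by the fundamental theorem of algebra. So p is surjective onto ℂ, omitting no value.

Omitted value: no value.


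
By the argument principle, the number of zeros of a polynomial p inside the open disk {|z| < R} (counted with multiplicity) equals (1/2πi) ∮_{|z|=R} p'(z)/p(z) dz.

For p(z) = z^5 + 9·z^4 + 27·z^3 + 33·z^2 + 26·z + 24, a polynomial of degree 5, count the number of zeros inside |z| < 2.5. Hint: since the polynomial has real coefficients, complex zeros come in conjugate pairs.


The zeros of p are: -2, (0 + 1i), (0 - 1i), -4, -3.
Their magnitudes are: 2, 1, 1, 4, 3.
Zeros with |z| < R = 2.5: -2, (0 + 1i), (0 - 1i).
Count = 3.
By the argument principle, (1/2πi) ∮_{|z|=R} p'(z)/p(z) dz equals exactly this count.

Number of zeros inside |z| < 2.5: 3.


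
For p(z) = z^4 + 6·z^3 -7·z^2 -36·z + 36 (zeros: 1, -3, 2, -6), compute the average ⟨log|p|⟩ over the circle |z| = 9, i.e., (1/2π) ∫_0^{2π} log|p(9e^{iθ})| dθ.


Zeros: -6, -3, 1, 2; r = 9.
Inside |z| < r: -6, -3, 1, 2. Outside (|z| ≥ r): ∅.
p(0) = 36, so log|p(0)| = log(36) = 3.5835.
Apply Jensen: I(r) = log|p(0)| + Σ_k log(r/|z_k|), summed over zeros inside |z| < r.
  log(r/|z_k|) for z_k = 1: log(9/1) = 2.1972
  log(r/|z_k|) for z_k = -3: log(9/3) = 1.0986
  log(r/|z_k|) for z_k = 2: log(9/2) = 1.5041
  log(r/|z_k|) for z_k = -6: log(9/6) = 0.4055
Sum over inside zeros: 5.2054.
I(r) = log|p(0)| + (inside sum) = 3.5835 + 5.2054 = 8.7889.
Closed form (all zeros inside, monic): I(r) = n·log(r) = 4·log(9) = 8.7889. ✓

I(r) ≈ 8.7889.


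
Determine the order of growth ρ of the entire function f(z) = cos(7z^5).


Write cos(w) = (e^{iw} ± e^{−iw})/(2 or 2i), so |cos(w)| ≤ e^{|w|}. With w = 7z^5, |w| ≤ 7r^5 + 0 on |z|=r, giving M(r) ≤ e^{7r^5 + 0} and ρ ≤ 5. For the lower bound, choose z on |z|=r with 7z^5 purely imaginary of modulus 7r^5; then |cos(7z^5)| grows like e^{7r^5}/2, so ρ ≥ 5. Hence ρ = 5.
Therefore ρ = 5.

Order ρ = 5.


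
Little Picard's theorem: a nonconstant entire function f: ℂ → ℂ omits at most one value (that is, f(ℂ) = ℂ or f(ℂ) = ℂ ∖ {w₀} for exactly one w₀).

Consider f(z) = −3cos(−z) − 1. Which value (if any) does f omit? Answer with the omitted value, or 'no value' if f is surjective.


Little Picard bounds the complement of f(ℂ) to at most one point.
cos is entire and surjective onto ℂ: for every w ∈ ℂ, cos(ζ) = w has a solution ζ ∈ ℂ (e.g., via the complex inverse arccos). With ζ = −z this gives z = ζ/(-1). Then -3·cos(−z) takes every value in -3·ℂ = ℂ, and adding -1 is a bijection of ℂ. So f is surjective and omits no value. (Note: only on the real line is cos bounded by [−1, 1].)

Omitted value: no value.


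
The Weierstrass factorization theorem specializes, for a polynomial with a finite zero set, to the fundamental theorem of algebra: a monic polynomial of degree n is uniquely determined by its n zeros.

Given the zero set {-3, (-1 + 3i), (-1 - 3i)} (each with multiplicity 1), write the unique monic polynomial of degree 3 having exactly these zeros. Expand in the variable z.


The polynomial is p(z) = ∏_{α ∈ S} (z − α), where S = {-3, (-1 + 3i), (-1 - 3i)}.
Expanding the product yields: p(z) = z^3 + 5·z^2 + 16·z + 30.
Note conjugate pairs combine to real quadratics: (z − (-1+3i))(z − (-1−3i)) = z² + 2z + 10.
The resulting polynomial has degree 3 and real coefficients as required.

p(z) = z^3 + 5·z^2 + 16·z + 30.


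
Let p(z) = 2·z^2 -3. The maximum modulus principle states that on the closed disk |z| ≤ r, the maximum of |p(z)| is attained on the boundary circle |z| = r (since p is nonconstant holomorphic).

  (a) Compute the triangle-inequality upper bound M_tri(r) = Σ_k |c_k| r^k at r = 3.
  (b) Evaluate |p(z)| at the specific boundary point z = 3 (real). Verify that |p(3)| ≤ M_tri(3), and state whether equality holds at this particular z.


Coefficients: c_0 = -3, c_1 = 0, c_2 = 2. Radius r = 3.
Part (a). Triangle bound: M_tri(r) = Σ_k |c_k| r^k
  = |-3|·3^0 + |0|·3^1 + |2|·3^2
  = 3 + 0 + 18 = 21.
This bounds M(r) := max_{|z|=r} |p(z)| from above; equality holds iff all terms c_k z^k can be made to align in phase at a single z on |z|=r.
Part (b). At z = 3 (real, on the circle |z| = r):
  p(3) = (-3)·3^0 + (0)·3^1 + (2)·3^2 = 15.
  |p(3)| = 15.
Check: |p(3)| = 15 ≤ 21 = M_tri(3). ✓ Equality does not hold at z = 3 (the coefficients have mixed signs, so the terms do not all align in phase there).

M_tri(3) = 21; |p(3)| = 15; equality at z=3: no.
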